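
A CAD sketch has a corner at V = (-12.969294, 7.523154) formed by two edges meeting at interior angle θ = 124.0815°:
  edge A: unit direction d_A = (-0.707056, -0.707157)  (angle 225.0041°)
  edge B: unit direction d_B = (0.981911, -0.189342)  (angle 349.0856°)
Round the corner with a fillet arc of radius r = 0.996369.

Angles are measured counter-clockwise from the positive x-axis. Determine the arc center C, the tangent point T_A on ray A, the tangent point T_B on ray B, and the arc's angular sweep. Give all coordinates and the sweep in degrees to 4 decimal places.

center=(-12.6386,6.4447) T_A=(-13.3432,7.1492) T_B=(-12.4500,7.4230) sweep=55.9185

bisector direction at 287.0448° = (0.293120,-0.956076)
center distance |VC| = r/sin(θ/2) = 0.996369/sin(62.0408°) = 1.128031
C = V + |VC|·bis = (-12.6386,6.4447)
T_A = V + ((C−V)·d_A)·d_A = V + 0.5289·d_A = (-13.3432,7.1492)
T_B = V + ((C−V)·d_B)·d_B = V + 0.5289·d_B = (-12.4500,7.4230)
sweep = 180° − θ = 55.9185°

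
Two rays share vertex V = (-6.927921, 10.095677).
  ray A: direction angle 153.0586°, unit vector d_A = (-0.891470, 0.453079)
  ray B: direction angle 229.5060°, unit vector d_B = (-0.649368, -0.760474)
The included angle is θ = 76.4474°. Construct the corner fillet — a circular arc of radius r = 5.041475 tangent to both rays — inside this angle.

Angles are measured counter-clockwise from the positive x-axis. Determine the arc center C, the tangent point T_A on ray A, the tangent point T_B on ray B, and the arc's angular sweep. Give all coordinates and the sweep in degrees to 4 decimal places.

center=(-14.9185,8.5016) T_A=(-12.6343,12.9959) T_B=(-11.0846,5.2278) sweep=103.5526

bisector direction at 191.2823° = (-0.980675,-0.195643)
center distance |VC| = r/sin(θ/2) = 5.041475/sin(38.2237°) = 8.148057
C = V + |VC|·bis = (-14.9185,8.5016)
T_A = V + ((C−V)·d_A)·d_A = V + 6.4011·d_A = (-12.6343,12.9959)
T_B = V + ((C−V)·d_B)·d_B = V + 6.4011·d_B = (-11.0846,5.2278)
sweep = 180° − θ = 103.5526°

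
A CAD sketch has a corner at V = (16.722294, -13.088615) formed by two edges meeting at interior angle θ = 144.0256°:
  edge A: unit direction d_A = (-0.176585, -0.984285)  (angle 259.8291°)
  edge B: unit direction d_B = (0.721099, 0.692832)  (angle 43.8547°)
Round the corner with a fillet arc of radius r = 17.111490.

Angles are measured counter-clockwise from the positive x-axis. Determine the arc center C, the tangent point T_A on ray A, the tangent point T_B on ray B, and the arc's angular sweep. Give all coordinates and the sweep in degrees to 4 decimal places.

center=(32.5838,-21.5786) T_A=(15.7413,-18.5569) T_B=(20.7285,-9.2395) sweep=35.9744

bisector direction at 331.8419° = (0.881649,-0.471906)
center distance |VC| = r/sin(θ/2) = 17.111490/sin(72.0128°) = 17.990780
C = V + |VC|·bis = (32.5838,-21.5786)
T_A = V + ((C−V)·d_A)·d_A = V + 5.5556·d_A = (15.7413,-18.5569)
T_B = V + ((C−V)·d_B)·d_B = V + 5.5556·d_B = (20.7285,-9.2395)
sweep = 180° − θ = 35.9744°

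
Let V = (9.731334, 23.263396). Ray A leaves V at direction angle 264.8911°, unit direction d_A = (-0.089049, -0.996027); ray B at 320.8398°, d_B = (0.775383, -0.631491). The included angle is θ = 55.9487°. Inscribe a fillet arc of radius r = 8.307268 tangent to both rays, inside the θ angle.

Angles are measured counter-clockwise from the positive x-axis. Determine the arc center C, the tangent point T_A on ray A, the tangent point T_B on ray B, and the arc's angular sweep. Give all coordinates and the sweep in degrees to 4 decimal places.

bisector direction at 292.8654° = (0.388568,-0.921420)
center distance |VC| = r/sin(θ/2) = 8.307268/sin(27.9744°) = 17.709846
C = V + |VC|·bis = (16.6128,6.9452)
T_A = V + ((C−V)·d_A)·d_A = V + 15.6406·d_A = (8.3386,7.6849)
T_B = V + ((C−V)·d_B)·d_B = V + 15.6406·d_B = (21.8588,13.3865)
sweep = 180° − θ = 124.0513°

center=(16.6128,6.9452) T_A=(8.3386,7.6849) T_B=(21.8588,13.3865) sweep=124.0513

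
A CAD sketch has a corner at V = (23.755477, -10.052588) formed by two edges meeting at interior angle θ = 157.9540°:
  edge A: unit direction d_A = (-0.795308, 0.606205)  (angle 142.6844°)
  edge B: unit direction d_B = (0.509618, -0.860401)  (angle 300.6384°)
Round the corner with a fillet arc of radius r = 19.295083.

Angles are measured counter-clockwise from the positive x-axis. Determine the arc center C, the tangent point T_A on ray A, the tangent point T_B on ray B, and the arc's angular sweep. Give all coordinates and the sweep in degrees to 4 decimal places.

bisector direction at 221.6614° = (-0.747086,-0.664727)
center distance |VC| = r/sin(θ/2) = 19.295083/sin(78.9770°) = 19.657759
C = V + |VC|·bis = (9.0694,-23.1196)
T_A = V + ((C−V)·d_A)·d_A = V + 3.7586·d_A = (20.7662,-7.7741)
T_B = V + ((C−V)·d_B)·d_B = V + 3.7586·d_B = (25.6709,-13.2865)
sweep = 180° − θ = 22.0460°

center=(9.0694,-23.1196) T_A=(20.7662,-7.7741) T_B=(25.6709,-13.2865) sweep=22.0460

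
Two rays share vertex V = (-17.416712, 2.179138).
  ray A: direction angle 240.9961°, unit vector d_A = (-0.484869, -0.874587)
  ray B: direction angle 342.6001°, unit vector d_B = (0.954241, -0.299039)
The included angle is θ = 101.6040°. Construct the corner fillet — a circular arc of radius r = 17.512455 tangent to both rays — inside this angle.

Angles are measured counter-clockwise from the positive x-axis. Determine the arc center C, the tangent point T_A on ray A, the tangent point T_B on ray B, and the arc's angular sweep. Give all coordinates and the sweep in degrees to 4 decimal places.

center=(-9.0254,-18.8028) T_A=(-24.3415,-10.3115) T_B=(-3.7884,-2.0917) sweep=78.3960

bisector direction at 291.7981° = (0.371337,-0.928498)
center distance |VC| = r/sin(θ/2) = 17.512455/sin(50.8020°) = 22.597691
C = V + |VC|·bis = (-9.0254,-18.8028)
T_A = V + ((C−V)·d_A)·d_A = V + 14.2818·d_A = (-24.3415,-10.3115)
T_B = V + ((C−V)·d_B)·d_B = V + 14.2818·d_B = (-3.7884,-2.0917)
sweep = 180° − θ = 78.3960°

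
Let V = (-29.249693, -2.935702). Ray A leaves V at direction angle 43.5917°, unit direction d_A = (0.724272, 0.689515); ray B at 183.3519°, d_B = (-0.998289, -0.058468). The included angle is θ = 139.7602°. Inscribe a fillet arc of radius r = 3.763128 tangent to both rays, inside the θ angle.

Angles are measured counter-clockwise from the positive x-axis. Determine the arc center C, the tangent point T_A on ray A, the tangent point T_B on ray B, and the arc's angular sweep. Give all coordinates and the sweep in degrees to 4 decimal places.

center=(-30.8459,0.7404) T_A=(-28.2512,-1.9851) T_B=(-30.6259,-3.0163) sweep=40.2398

bisector direction at 113.4718° = (-0.398298,0.917256)
center distance |VC| = r/sin(θ/2) = 3.763128/sin(69.8801°) = 4.007698
C = V + |VC|·bis = (-30.8459,0.7404)
T_A = V + ((C−V)·d_A)·d_A = V + 1.3786·d_A = (-28.2512,-1.9851)
T_B = V + ((C−V)·d_B)·d_B = V + 1.3786·d_B = (-30.6259,-3.0163)
sweep = 180° − θ = 40.2398°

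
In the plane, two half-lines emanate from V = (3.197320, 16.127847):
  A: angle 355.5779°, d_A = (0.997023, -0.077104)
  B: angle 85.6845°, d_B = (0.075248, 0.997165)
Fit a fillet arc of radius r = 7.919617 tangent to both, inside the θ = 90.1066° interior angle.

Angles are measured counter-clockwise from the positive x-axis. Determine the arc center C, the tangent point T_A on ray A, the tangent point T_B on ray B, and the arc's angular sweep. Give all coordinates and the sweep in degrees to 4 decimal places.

center=(11.6893,23.4144) T_A=(11.0787,15.5184) T_B=(3.7922,24.0103) sweep=89.8934

bisector direction at 40.6312° = (0.758917,0.651188)
center distance |VC| = r/sin(θ/2) = 7.919617/sin(45.0533°) = 11.189625
C = V + |VC|·bis = (11.6893,23.4144)
T_A = V + ((C−V)·d_A)·d_A = V + 7.9049·d_A = (11.0787,15.5184)
T_B = V + ((C−V)·d_B)·d_B = V + 7.9049·d_B = (3.7922,24.0103)
sweep = 180° − θ = 89.8934°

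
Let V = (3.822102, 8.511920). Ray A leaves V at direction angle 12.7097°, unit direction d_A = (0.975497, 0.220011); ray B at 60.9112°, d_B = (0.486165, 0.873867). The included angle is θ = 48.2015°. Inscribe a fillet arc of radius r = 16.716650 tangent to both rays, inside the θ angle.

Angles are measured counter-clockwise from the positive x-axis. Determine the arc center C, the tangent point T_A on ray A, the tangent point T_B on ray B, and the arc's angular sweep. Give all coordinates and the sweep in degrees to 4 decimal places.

bisector direction at 36.8105° = (0.800622,0.599170)
center distance |VC| = r/sin(θ/2) = 16.716650/sin(24.1008°) = 40.937825
C = V + |VC|·bis = (36.5978,33.0406)
T_A = V + ((C−V)·d_A)·d_A = V + 37.3692·d_A = (40.2757,16.7336)
T_B = V + ((C−V)·d_B)·d_B = V + 37.3692·d_B = (21.9897,41.1677)
sweep = 180° − θ = 131.7985°

center=(36.5978,33.0406) T_A=(40.2757,16.7336) T_B=(21.9897,41.1677) sweep=131.7985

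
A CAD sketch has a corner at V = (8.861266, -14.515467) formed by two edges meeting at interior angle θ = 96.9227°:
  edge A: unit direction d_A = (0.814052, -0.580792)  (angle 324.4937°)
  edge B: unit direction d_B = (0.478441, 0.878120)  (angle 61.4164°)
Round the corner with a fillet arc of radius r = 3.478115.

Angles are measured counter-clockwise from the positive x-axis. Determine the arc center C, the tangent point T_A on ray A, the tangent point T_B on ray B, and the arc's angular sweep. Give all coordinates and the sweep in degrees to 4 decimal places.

center=(13.3897,-13.4737) T_A=(11.3697,-16.3051) T_B=(10.3355,-11.8097) sweep=83.0773

bisector direction at 12.9550° = (0.974546,0.224187)
center distance |VC| = r/sin(θ/2) = 3.478115/sin(48.4614°) = 4.646727
C = V + |VC|·bis = (13.3897,-13.4737)
T_A = V + ((C−V)·d_A)·d_A = V + 3.0814·d_A = (11.3697,-16.3051)
T_B = V + ((C−V)·d_B)·d_B = V + 3.0814·d_B = (10.3355,-11.8097)
sweep = 180° − θ = 83.0773°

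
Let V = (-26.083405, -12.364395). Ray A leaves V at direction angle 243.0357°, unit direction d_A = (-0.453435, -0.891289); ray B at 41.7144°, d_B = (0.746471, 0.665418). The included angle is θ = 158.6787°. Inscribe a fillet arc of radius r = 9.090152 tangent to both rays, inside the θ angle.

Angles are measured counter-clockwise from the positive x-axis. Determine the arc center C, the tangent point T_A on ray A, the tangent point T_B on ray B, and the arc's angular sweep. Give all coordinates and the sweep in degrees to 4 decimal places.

center=(-18.7573,-18.0113) T_A=(-26.8593,-13.8895) T_B=(-24.8061,-11.2258) sweep=21.3213

bisector direction at 322.3751° = (0.792024,-0.610490)
center distance |VC| = r/sin(θ/2) = 9.090152/sin(79.3393°) = 9.249803
C = V + |VC|·bis = (-18.7573,-18.0113)
T_A = V + ((C−V)·d_A)·d_A = V + 1.7111·d_A = (-26.8593,-13.8895)
T_B = V + ((C−V)·d_B)·d_B = V + 1.7111·d_B = (-24.8061,-11.2258)
sweep = 180° − θ = 21.3213°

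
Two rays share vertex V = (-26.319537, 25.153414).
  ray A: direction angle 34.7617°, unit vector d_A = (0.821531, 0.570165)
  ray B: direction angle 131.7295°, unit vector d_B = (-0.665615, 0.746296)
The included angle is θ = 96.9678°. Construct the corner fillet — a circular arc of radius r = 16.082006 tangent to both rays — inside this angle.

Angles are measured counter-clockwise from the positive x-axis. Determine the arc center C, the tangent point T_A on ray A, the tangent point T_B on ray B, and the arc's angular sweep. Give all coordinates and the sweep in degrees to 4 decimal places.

bisector direction at 83.2456° = (0.117614,0.993059)
center distance |VC| = r/sin(θ/2) = 16.082006/sin(48.4839°) = 21.477913
C = V + |VC|·bis = (-23.7934,46.4823)
T_A = V + ((C−V)·d_A)·d_A = V + 14.2362·d_A = (-14.6241,33.2704)
T_B = V + ((C−V)·d_B)·d_B = V + 14.2362·d_B = (-35.7954,35.7778)
sweep = 180° − θ = 83.0322°

center=(-23.7934,46.4823) T_A=(-14.6241,33.2704) T_B=(-35.7954,35.7778) sweep=83.0322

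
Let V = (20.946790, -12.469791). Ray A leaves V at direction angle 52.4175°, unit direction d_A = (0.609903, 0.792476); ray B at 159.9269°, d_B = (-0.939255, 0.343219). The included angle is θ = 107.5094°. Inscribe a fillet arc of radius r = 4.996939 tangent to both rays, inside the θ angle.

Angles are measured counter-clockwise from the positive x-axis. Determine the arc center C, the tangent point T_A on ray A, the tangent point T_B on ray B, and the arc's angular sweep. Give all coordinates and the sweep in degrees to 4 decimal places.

bisector direction at 106.1722° = (-0.278525,0.960429)
center distance |VC| = r/sin(θ/2) = 4.996939/sin(53.7547°) = 6.195886
C = V + |VC|·bis = (19.2211,-6.5191)
T_A = V + ((C−V)·d_A)·d_A = V + 3.6633·d_A = (23.1810,-9.5667)
T_B = V + ((C−V)·d_B)·d_B = V + 3.6633·d_B = (17.5060,-11.2125)
sweep = 180° − θ = 72.4906°

center=(19.2211,-6.5191) T_A=(23.1810,-9.5667) T_B=(17.5060,-11.2125) sweep=72.4906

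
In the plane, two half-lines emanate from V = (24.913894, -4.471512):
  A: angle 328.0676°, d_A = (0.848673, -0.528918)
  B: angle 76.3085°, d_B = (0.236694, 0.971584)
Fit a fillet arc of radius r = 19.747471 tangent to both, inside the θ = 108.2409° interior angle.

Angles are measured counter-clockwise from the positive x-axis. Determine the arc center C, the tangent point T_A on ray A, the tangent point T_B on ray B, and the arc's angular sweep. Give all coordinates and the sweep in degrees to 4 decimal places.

center=(47.4812,4.7325) T_A=(37.0364,-12.0266) T_B=(28.2948,9.4066) sweep=71.7591

bisector direction at 22.1881° = (0.925949,0.377648)
center distance |VC| = r/sin(θ/2) = 19.747471/sin(54.1204°) = 24.372045
C = V + |VC|·bis = (47.4812,4.7325)
T_A = V + ((C−V)·d_A)·d_A = V + 14.2840·d_A = (37.0364,-12.0266)
T_B = V + ((C−V)·d_B)·d_B = V + 14.2840·d_B = (28.2948,9.4066)
sweep = 180° − θ = 71.7591°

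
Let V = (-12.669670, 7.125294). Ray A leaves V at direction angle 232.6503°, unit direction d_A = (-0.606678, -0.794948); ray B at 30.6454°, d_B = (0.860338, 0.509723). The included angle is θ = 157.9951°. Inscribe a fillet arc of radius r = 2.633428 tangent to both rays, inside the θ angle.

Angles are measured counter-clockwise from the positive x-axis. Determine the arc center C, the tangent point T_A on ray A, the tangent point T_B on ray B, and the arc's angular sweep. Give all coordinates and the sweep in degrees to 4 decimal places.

bisector direction at 311.6479° = (0.664550,-0.747243)
center distance |VC| = r/sin(θ/2) = 2.633428/sin(78.9976°) = 2.682739
C = V + |VC|·bis = (-10.8869,5.1206)
T_A = V + ((C−V)·d_A)·d_A = V + 0.5120·d_A = (-12.9803,6.7183)
T_B = V + ((C−V)·d_B)·d_B = V + 0.5120·d_B = (-12.2292,7.3863)
sweep = 180° − θ = 22.0049°

center=(-10.8869,5.1206) T_A=(-12.9803,6.7183) T_B=(-12.2292,7.3863) sweep=22.0049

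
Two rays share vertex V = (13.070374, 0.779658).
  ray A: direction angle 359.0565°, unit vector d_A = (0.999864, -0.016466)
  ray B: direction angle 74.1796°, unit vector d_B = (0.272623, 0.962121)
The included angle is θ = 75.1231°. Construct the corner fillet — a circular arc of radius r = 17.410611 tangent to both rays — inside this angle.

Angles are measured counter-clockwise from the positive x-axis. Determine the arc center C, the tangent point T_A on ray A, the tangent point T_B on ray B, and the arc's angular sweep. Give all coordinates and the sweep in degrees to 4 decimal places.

bisector direction at 36.6181° = (0.802630,0.596478)
center distance |VC| = r/sin(θ/2) = 17.410611/sin(37.5615°) = 28.560089
C = V + |VC|·bis = (35.9935,17.8151)
T_A = V + ((C−V)·d_A)·d_A = V + 22.6396·d_A = (35.7069,0.4069)
T_B = V + ((C−V)·d_B)·d_B = V + 22.6396·d_B = (19.2424,22.5616)
sweep = 180° − θ = 104.8769°

center=(35.9935,17.8151) T_A=(35.7069,0.4069) T_B=(19.2424,22.5616) sweep=104.8769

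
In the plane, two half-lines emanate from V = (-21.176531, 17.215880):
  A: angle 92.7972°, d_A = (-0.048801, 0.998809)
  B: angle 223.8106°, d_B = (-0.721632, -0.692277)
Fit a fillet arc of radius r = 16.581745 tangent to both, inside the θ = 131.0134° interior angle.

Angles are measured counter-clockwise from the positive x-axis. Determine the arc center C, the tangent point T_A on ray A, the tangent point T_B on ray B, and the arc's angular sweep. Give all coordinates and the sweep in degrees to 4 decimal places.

bisector direction at 158.3039° = (-0.929158,0.369684)
center distance |VC| = r/sin(θ/2) = 16.581745/sin(65.5067°) = 18.221502
C = V + |VC|·bis = (-38.1072,23.9521)
T_A = V + ((C−V)·d_A)·d_A = V + 7.5544·d_A = (-21.5452,24.7613)
T_B = V + ((C−V)·d_B)·d_B = V + 7.5544·d_B = (-26.6280,11.9861)
sweep = 180° − θ = 48.9866°

center=(-38.1072,23.9521) T_A=(-21.5452,24.7613) T_B=(-26.6280,11.9861) sweep=48.9866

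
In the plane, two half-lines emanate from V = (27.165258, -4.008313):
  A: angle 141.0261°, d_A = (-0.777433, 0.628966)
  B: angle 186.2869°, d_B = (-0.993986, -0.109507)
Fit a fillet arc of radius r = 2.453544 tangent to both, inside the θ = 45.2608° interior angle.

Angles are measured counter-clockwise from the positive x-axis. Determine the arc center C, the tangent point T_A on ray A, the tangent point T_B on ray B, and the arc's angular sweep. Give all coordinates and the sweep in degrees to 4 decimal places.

center=(21.0465,-2.2140) T_A=(22.5897,-0.3066) T_B=(21.3152,-4.6528) sweep=134.7392

bisector direction at 163.6565° = (-0.959592,0.281395)
center distance |VC| = r/sin(θ/2) = 2.453544/sin(22.6304°) = 6.376401
C = V + |VC|·bis = (21.0465,-2.2140)
T_A = V + ((C−V)·d_A)·d_A = V + 5.8855·d_A = (22.5897,-0.3066)
T_B = V + ((C−V)·d_B)·d_B = V + 5.8855·d_B = (21.3152,-4.6528)
sweep = 180° − θ = 134.7392°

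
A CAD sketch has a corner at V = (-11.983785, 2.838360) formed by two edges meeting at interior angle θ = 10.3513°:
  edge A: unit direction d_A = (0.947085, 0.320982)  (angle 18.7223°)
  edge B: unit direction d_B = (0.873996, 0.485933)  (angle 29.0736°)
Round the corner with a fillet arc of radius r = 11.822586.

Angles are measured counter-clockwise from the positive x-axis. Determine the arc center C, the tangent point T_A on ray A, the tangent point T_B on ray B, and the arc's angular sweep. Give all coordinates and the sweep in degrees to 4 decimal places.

center=(107.8377,55.9308) T_A=(111.6325,44.7338) T_B=(102.0927,66.2637) sweep=169.6487

bisector direction at 23.8980° = (0.914268,0.405109)
center distance |VC| = r/sin(θ/2) = 11.822586/sin(5.1757°) = 131.057237
C = V + |VC|·bis = (107.8377,55.9308)
T_A = V + ((C−V)·d_A)·d_A = V + 130.5229·d_A = (111.6325,44.7338)
T_B = V + ((C−V)·d_B)·d_B = V + 130.5229·d_B = (102.0927,66.2637)
sweep = 180° − θ = 169.6487°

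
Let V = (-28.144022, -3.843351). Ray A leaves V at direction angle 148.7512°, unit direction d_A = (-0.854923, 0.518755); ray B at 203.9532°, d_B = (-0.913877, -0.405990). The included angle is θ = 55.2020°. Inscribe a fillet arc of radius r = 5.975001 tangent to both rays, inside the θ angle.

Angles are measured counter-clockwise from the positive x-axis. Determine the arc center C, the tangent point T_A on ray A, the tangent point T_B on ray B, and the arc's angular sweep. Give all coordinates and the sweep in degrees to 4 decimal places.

bisector direction at 176.3522° = (-0.997974,0.063623)
center distance |VC| = r/sin(θ/2) = 5.975001/sin(27.6010°) = 12.896293
C = V + |VC|·bis = (-41.0142,-3.0228)
T_A = V + ((C−V)·d_A)·d_A = V + 11.4286·d_A = (-37.9146,2.0853)
T_B = V + ((C−V)·d_B)·d_B = V + 11.4286·d_B = (-38.5884,-8.4833)
sweep = 180° − θ = 124.7980°

center=(-41.0142,-3.0228) T_A=(-37.9146,2.0853) T_B=(-38.5884,-8.4833) sweep=124.7980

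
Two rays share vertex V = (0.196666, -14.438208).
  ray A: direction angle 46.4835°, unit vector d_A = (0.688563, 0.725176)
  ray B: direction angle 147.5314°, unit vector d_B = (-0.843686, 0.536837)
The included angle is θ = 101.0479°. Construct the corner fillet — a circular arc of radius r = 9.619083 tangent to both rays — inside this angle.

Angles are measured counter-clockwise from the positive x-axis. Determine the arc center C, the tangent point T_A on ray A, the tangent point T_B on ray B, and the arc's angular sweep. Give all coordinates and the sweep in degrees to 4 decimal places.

bisector direction at 97.0075° = (-0.121998,0.992530)
center distance |VC| = r/sin(θ/2) = 9.619083/sin(50.5239°) = 12.461721
C = V + |VC|·bis = (-1.3236,-2.0696)
T_A = V + ((C−V)·d_A)·d_A = V + 7.9226·d_A = (5.6519,-8.6929)
T_B = V + ((C−V)·d_B)·d_B = V + 7.9226·d_B = (-6.4875,-10.1851)
sweep = 180° − θ = 78.9521°

center=(-1.3236,-2.0696) T_A=(5.6519,-8.6929) T_B=(-6.4875,-10.1851) sweep=78.9521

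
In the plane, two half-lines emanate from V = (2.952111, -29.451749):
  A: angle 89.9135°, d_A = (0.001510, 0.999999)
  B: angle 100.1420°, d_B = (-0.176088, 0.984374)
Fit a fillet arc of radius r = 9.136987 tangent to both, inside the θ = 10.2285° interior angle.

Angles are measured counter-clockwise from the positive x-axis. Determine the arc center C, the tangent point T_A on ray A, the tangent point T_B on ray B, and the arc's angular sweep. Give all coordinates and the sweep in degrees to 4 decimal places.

bisector direction at 95.0277° = (-0.087638,0.996152)
center distance |VC| = r/sin(θ/2) = 9.136987/sin(5.1143°) = 102.499215
C = V + |VC|·bis = (-6.0307,72.6531)
T_A = V + ((C−V)·d_A)·d_A = V + 102.0912·d_A = (3.1062,72.6393)
T_B = V + ((C−V)·d_B)·d_B = V + 102.0912·d_B = (-15.0250,71.0442)
sweep = 180° − θ = 169.7715°

center=(-6.0307,72.6531) T_A=(3.1062,72.6393) T_B=(-15.0250,71.0442) sweep=169.7715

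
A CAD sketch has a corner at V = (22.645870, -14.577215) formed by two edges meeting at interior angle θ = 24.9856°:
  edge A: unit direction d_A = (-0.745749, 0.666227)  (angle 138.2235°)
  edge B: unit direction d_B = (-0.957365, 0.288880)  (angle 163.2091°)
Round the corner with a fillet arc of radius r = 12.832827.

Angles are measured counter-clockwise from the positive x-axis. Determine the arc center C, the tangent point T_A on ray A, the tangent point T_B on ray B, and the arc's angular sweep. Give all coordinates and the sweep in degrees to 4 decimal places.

center=(-29.0972,14.4403) T_A=(-20.5476,24.0104) T_B=(-32.8043,2.1546) sweep=155.0144

bisector direction at 150.7163° = (-0.872208,0.489134)
center distance |VC| = r/sin(θ/2) = 12.832827/sin(12.4928°) = 59.324192
C = V + |VC|·bis = (-29.0972,14.4403)
T_A = V + ((C−V)·d_A)·d_A = V + 57.9196·d_A = (-20.5476,24.0104)
T_B = V + ((C−V)·d_B)·d_B = V + 57.9196·d_B = (-32.8043,2.1546)
sweep = 180° − θ = 155.0144°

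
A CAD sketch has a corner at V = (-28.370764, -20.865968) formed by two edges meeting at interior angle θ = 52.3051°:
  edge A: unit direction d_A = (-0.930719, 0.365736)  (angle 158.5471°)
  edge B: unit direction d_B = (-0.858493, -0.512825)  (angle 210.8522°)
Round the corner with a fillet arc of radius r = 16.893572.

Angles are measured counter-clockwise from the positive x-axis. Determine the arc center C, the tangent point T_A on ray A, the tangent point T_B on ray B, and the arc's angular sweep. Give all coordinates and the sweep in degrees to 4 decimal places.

center=(-66.5700,-24.0063) T_A=(-60.3914,-8.2831) T_B=(-57.9065,-38.5093) sweep=127.6949

bisector direction at 184.6996° = (-0.996638,-0.081932)
center distance |VC| = r/sin(θ/2) = 16.893572/sin(26.1526°) = 38.328050
C = V + |VC|·bis = (-66.5700,-24.0063)
T_A = V + ((C−V)·d_A)·d_A = V + 34.4042·d_A = (-60.3914,-8.2831)
T_B = V + ((C−V)·d_B)·d_B = V + 34.4042·d_B = (-57.9065,-38.5093)
sweep = 180° − θ = 127.6949°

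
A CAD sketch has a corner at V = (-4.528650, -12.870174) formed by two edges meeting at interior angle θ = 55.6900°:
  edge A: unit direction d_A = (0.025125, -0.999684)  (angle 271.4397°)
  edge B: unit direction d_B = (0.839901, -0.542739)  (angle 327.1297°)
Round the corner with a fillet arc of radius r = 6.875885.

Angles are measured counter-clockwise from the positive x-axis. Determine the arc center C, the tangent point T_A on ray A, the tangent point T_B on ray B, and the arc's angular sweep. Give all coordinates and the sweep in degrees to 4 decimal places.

bisector direction at 299.2847° = (0.489150,-0.872200)
center distance |VC| = r/sin(θ/2) = 6.875885/sin(27.8450°) = 14.720961
C = V + |VC|·bis = (2.6721,-25.7098)
T_A = V + ((C−V)·d_A)·d_A = V + 13.0165·d_A = (-4.2016,-25.8826)
T_B = V + ((C−V)·d_B)·d_B = V + 13.0165·d_B = (6.4039,-19.9347)
sweep = 180° − θ = 124.3100°

center=(2.6721,-25.7098) T_A=(-4.2016,-25.8826) T_B=(6.4039,-19.9347) sweep=124.3100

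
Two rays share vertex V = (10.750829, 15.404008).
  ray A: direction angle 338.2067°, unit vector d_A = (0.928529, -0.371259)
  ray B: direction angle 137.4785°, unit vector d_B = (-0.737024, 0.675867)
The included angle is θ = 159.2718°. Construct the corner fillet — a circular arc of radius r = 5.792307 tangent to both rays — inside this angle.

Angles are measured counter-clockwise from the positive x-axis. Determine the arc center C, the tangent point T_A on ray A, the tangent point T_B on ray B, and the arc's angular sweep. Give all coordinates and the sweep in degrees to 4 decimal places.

bisector direction at 57.8426° = (0.532247,0.846589)
center distance |VC| = r/sin(θ/2) = 5.792307/sin(79.6359°) = 5.888380
C = V + |VC|·bis = (13.8849,20.3890)
T_A = V + ((C−V)·d_A)·d_A = V + 1.0593·d_A = (11.7345,15.0107)
T_B = V + ((C−V)·d_B)·d_B = V + 1.0593·d_B = (9.9701,16.1200)
sweep = 180° − θ = 20.7282°

center=(13.8849,20.3890) T_A=(11.7345,15.0107) T_B=(9.9701,16.1200) sweep=20.7282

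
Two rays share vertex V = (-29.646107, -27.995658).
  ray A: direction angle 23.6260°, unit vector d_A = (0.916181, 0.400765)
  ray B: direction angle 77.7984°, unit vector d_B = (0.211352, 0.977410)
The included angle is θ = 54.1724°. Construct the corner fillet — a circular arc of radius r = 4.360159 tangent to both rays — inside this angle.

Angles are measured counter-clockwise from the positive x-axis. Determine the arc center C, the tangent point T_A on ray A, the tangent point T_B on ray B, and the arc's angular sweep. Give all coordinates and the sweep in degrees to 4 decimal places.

bisector direction at 50.7122° = (0.633216,0.773975)
center distance |VC| = r/sin(θ/2) = 4.360159/sin(27.0862°) = 9.575812
C = V + |VC|·bis = (-23.5825,-20.5842)
T_A = V + ((C−V)·d_A)·d_A = V + 8.5256·d_A = (-21.8352,-24.5789)
T_B = V + ((C−V)·d_B)·d_B = V + 8.5256·d_B = (-27.8442,-19.6627)
sweep = 180° − θ = 125.8276°

center=(-23.5825,-20.5842) T_A=(-21.8352,-24.5789) T_B=(-27.8442,-19.6627) sweep=125.8276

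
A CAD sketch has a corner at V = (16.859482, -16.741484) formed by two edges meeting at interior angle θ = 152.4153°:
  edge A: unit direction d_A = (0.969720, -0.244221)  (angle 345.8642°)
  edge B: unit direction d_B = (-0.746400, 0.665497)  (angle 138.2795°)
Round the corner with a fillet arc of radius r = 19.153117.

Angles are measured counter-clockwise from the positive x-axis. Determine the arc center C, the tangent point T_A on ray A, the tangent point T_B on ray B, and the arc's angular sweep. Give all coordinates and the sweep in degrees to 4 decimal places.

center=(26.0964,0.6834) T_A=(21.4189,-17.8897) T_B=(13.3501,-13.6125) sweep=27.5847

bisector direction at 62.0718° = (0.468364,0.883536)
center distance |VC| = r/sin(θ/2) = 19.153117/sin(76.2077°) = 19.721772
C = V + |VC|·bis = (26.0964,0.6834)
T_A = V + ((C−V)·d_A)·d_A = V + 4.7017·d_A = (21.4189,-17.8897)
T_B = V + ((C−V)·d_B)·d_B = V + 4.7017·d_B = (13.3501,-13.6125)
sweep = 180° − θ = 27.5847°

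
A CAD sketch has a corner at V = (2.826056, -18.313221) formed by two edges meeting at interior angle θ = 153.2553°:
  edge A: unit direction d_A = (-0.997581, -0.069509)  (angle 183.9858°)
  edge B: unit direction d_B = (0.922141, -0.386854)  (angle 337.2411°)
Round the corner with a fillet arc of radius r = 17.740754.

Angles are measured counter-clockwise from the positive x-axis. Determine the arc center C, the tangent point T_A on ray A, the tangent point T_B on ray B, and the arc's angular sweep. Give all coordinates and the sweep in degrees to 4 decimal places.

bisector direction at 260.6135° = (-0.163094,-0.986610)
center distance |VC| = r/sin(θ/2) = 17.740754/sin(76.6277°) = 18.235153
C = V + |VC|·bis = (-0.1480,-36.3042)
T_A = V + ((C−V)·d_A)·d_A = V + 4.2174·d_A = (-1.3811,-18.6064)
T_B = V + ((C−V)·d_B)·d_B = V + 4.2174·d_B = (6.7151,-19.9447)
sweep = 180° − θ = 26.7447°

center=(-0.1480,-36.3042) T_A=(-1.3811,-18.6064) T_B=(6.7151,-19.9447) sweep=26.7447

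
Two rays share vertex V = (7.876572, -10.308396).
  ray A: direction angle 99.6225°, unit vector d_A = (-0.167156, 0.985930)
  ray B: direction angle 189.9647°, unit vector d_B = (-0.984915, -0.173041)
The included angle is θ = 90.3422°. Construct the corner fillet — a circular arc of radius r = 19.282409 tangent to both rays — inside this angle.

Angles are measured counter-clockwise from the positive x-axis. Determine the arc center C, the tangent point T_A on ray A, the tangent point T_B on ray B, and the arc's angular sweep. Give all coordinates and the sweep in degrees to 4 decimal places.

bisector direction at 144.7936° = (-0.817081,0.576524)
center distance |VC| = r/sin(θ/2) = 19.282409/sin(45.1711°) = 27.188374
C = V + |VC|·bis = (-14.3385,5.3663)
T_A = V + ((C−V)·d_A)·d_A = V + 19.1676·d_A = (4.6726,8.5895)
T_B = V + ((C−V)·d_B)·d_B = V + 19.1676·d_B = (-11.0019,-13.6252)
sweep = 180° − θ = 89.6578°

center=(-14.3385,5.3663) T_A=(4.6726,8.5895) T_B=(-11.0019,-13.6252) sweep=89.6578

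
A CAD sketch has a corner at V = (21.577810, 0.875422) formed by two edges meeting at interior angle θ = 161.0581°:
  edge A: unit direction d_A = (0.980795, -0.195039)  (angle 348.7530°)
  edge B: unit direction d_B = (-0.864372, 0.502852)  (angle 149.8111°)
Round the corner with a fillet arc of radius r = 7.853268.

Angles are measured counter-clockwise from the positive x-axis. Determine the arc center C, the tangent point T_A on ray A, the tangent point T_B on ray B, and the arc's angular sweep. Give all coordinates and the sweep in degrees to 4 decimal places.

center=(24.3944,8.3224) T_A=(22.8627,0.6199) T_B=(20.4454,1.5342) sweep=18.9419

bisector direction at 69.2820° = (0.353768,0.935333)
center distance |VC| = r/sin(θ/2) = 7.853268/sin(80.5290°) = 7.961794
C = V + |VC|·bis = (24.3944,8.3224)
T_A = V + ((C−V)·d_A)·d_A = V + 1.3101·d_A = (22.8627,0.6199)
T_B = V + ((C−V)·d_B)·d_B = V + 1.3101·d_B = (20.4454,1.5342)
sweep = 180° − θ = 18.9419°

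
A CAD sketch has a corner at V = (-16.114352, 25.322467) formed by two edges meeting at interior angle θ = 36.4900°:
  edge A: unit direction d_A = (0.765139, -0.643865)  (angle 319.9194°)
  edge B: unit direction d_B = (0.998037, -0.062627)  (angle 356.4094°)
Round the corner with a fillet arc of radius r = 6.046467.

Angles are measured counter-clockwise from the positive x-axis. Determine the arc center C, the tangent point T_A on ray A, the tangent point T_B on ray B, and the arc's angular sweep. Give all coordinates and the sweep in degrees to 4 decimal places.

bisector direction at 338.1644° = (0.928255,-0.371945)
center distance |VC| = r/sin(θ/2) = 6.046467/sin(18.2450°) = 19.312792
C = V + |VC|·bis = (1.8128,18.1392)
T_A = V + ((C−V)·d_A)·d_A = V + 18.3419·d_A = (-2.0803,13.5128)
T_B = V + ((C−V)·d_B)·d_B = V + 18.3419·d_B = (2.1915,24.1738)
sweep = 180° − θ = 143.5100°

center=(1.8128,18.1392) T_A=(-2.0803,13.5128) T_B=(2.1915,24.1738) sweep=143.5100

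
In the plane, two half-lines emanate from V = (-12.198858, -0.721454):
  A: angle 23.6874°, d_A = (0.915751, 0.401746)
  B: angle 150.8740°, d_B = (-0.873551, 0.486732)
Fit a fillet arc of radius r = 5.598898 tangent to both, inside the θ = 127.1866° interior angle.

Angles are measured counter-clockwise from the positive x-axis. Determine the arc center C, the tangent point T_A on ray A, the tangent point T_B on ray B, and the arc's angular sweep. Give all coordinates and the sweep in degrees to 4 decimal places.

bisector direction at 87.2807° = (0.047443,0.998874)
center distance |VC| = r/sin(θ/2) = 5.598898/sin(63.5933°) = 6.251144
C = V + |VC|·bis = (-11.9023,5.5227)
T_A = V + ((C−V)·d_A)·d_A = V + 2.7801·d_A = (-9.6529,0.3955)
T_B = V + ((C−V)·d_B)·d_B = V + 2.7801·d_B = (-14.6274,0.6317)
sweep = 180° − θ = 52.8134°

center=(-11.9023,5.5227) T_A=(-9.6529,0.3955) T_B=(-14.6274,0.6317) sweep=52.8134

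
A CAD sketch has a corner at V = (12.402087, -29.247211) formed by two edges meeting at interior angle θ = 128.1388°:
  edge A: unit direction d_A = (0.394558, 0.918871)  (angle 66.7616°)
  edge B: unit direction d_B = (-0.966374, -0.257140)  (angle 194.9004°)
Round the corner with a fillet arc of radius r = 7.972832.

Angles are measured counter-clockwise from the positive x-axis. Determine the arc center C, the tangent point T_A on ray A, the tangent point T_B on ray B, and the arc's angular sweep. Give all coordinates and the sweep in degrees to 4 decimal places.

center=(6.6056,-22.5393) T_A=(13.9317,-25.6851) T_B=(8.6558,-30.2441) sweep=51.8612

bisector direction at 130.8310° = (-0.653830,0.756641)
center distance |VC| = r/sin(θ/2) = 7.972832/sin(64.0694°) = 8.865357
C = V + |VC|·bis = (6.6056,-22.5393)
T_A = V + ((C−V)·d_A)·d_A = V + 3.8767·d_A = (13.9317,-25.6851)
T_B = V + ((C−V)·d_B)·d_B = V + 3.8767·d_B = (8.6558,-30.2441)
sweep = 180° − θ = 51.8612°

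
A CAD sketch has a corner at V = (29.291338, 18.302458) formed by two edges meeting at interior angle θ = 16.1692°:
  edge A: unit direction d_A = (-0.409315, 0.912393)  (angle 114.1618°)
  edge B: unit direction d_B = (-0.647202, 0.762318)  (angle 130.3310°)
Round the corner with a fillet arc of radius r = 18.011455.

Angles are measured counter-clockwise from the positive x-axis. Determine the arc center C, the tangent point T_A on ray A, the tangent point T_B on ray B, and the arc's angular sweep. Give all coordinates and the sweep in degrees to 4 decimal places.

center=(-39.0431,126.6210) T_A=(-22.6095,133.9934) T_B=(-52.7735,114.9639) sweep=163.8308

bisector direction at 122.2464° = (-0.533561,0.845761)
center distance |VC| = r/sin(θ/2) = 18.011455/sin(8.0846°) = 128.072234
C = V + |VC|·bis = (-39.0431,126.6210)
T_A = V + ((C−V)·d_A)·d_A = V + 126.7994·d_A = (-22.6095,133.9934)
T_B = V + ((C−V)·d_B)·d_B = V + 126.7994·d_B = (-52.7735,114.9639)
sweep = 180° − θ = 163.8308°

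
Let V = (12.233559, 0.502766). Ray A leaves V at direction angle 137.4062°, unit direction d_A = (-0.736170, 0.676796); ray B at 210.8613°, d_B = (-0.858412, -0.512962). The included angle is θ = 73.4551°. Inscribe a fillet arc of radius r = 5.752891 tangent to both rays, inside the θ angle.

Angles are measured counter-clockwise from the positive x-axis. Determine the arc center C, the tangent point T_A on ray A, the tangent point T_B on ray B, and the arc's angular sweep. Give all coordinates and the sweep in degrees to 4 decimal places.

center=(2.6639,1.4860) T_A=(6.5574,5.7211) T_B=(5.6149,-3.4523) sweep=106.5449

bisector direction at 174.1338° = (-0.994763,0.102207)
center distance |VC| = r/sin(θ/2) = 5.752891/sin(36.7276°) = 9.620049
C = V + |VC|·bis = (2.6639,1.4860)
T_A = V + ((C−V)·d_A)·d_A = V + 7.7104·d_A = (6.5574,5.7211)
T_B = V + ((C−V)·d_B)·d_B = V + 7.7104·d_B = (5.6149,-3.4523)
sweep = 180° − θ = 106.5449°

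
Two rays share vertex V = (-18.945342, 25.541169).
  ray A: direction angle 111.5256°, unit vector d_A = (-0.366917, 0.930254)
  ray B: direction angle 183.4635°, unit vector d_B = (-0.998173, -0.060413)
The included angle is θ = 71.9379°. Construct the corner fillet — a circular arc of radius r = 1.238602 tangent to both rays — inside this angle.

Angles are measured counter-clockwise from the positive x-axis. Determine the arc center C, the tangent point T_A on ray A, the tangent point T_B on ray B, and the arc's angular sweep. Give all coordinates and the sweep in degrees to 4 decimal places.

center=(-20.7238,26.6744) T_A=(-19.5716,27.1289) T_B=(-20.6490,25.4381) sweep=108.0621

bisector direction at 147.4946° = (-0.843340,0.537380)
center distance |VC| = r/sin(θ/2) = 1.238602/sin(35.9689°) = 2.108809
C = V + |VC|·bis = (-20.7238,26.6744)
T_A = V + ((C−V)·d_A)·d_A = V + 1.7067·d_A = (-19.5716,27.1289)
T_B = V + ((C−V)·d_B)·d_B = V + 1.7067·d_B = (-20.6490,25.4381)
sweep = 180° − θ = 108.0621°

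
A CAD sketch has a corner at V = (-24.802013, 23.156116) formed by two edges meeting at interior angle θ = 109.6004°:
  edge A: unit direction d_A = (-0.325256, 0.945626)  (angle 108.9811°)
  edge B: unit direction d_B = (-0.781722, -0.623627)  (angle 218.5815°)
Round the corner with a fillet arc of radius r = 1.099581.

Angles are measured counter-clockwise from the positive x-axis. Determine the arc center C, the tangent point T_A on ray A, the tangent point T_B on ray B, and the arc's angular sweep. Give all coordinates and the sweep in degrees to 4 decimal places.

center=(-26.0941,23.5320) T_A=(-25.0543,23.8896) T_B=(-25.4084,22.6724) sweep=70.3996

bisector direction at 163.7813° = (-0.960203,0.279305)
center distance |VC| = r/sin(θ/2) = 1.099581/sin(54.8002°) = 1.345634
C = V + |VC|·bis = (-26.0941,23.5320)
T_A = V + ((C−V)·d_A)·d_A = V + 0.7757·d_A = (-25.0543,23.8896)
T_B = V + ((C−V)·d_B)·d_B = V + 0.7757·d_B = (-25.4084,22.6724)
sweep = 180° − θ = 70.3996°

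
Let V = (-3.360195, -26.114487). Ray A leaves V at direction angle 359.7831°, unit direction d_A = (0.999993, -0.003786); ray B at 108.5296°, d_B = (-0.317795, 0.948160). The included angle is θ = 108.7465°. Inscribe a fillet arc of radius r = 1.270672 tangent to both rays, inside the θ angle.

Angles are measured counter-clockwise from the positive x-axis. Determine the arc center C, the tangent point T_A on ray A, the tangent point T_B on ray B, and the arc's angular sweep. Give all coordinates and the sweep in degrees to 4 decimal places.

bisector direction at 54.1564° = (0.585575,0.810618)
center distance |VC| = r/sin(θ/2) = 1.270672/sin(54.3732°) = 1.563271
C = V + |VC|·bis = (-2.4448,-24.8473)
T_A = V + ((C−V)·d_A)·d_A = V + 0.9106·d_A = (-2.4496,-26.1179)
T_B = V + ((C−V)·d_B)·d_B = V + 0.9106·d_B = (-3.6496,-25.2511)
sweep = 180° − θ = 71.2535°

center=(-2.4448,-24.8473) T_A=(-2.4496,-26.1179) T_B=(-3.6496,-25.2511) sweep=71.2535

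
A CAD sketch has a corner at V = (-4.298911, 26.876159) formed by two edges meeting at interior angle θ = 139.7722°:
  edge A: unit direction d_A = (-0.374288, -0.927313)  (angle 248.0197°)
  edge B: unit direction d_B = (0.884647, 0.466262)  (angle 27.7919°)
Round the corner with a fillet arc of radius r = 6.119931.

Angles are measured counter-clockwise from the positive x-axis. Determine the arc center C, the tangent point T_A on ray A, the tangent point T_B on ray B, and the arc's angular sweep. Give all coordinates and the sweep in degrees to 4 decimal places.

center=(0.5373,22.5072) T_A=(-5.1378,24.7978) T_B=(-2.3162,27.9212) sweep=40.2278

bisector direction at 317.9058° = (0.742044,-0.670352)
center distance |VC| = r/sin(θ/2) = 6.119931/sin(69.8861°) = 6.517423
C = V + |VC|·bis = (0.5373,22.5072)
T_A = V + ((C−V)·d_A)·d_A = V + 2.2413·d_A = (-5.1378,24.7978)
T_B = V + ((C−V)·d_B)·d_B = V + 2.2413·d_B = (-2.3162,27.9212)
sweep = 180° − θ = 40.2278°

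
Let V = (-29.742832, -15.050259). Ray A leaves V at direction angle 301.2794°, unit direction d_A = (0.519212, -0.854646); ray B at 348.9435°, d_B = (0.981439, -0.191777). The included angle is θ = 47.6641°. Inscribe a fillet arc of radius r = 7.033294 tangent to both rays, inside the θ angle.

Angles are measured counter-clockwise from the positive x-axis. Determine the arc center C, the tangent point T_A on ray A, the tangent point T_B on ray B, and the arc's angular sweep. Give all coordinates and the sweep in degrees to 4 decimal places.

center=(-15.4647,-25.0066) T_A=(-21.4757,-28.6583) T_B=(-14.1159,-18.1038) sweep=132.3359

bisector direction at 325.1114° = (0.820266,-0.571982)
center distance |VC| = r/sin(θ/2) = 7.033294/sin(23.8320°) = 17.406686
C = V + |VC|·bis = (-15.4647,-25.0066)
T_A = V + ((C−V)·d_A)·d_A = V + 15.9225·d_A = (-21.4757,-28.6583)
T_B = V + ((C−V)·d_B)·d_B = V + 15.9225·d_B = (-14.1159,-18.1038)
sweep = 180° − θ = 132.3359°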